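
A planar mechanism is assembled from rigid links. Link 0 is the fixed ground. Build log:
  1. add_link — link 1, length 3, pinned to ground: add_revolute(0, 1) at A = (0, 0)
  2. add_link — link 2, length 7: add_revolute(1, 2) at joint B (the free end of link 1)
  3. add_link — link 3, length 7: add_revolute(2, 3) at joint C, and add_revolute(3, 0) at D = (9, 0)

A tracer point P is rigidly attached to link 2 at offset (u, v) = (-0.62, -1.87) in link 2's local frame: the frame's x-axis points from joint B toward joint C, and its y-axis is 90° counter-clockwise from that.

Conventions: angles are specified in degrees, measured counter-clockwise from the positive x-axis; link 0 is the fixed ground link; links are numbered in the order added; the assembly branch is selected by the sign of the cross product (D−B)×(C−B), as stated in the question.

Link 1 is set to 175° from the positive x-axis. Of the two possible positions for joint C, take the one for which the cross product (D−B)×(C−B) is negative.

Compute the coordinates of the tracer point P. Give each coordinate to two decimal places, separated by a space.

A=(0,0), D=(9.00,0)
B = A + 3.00·(cos175°, sin175°) = (-2.9886, 0.2615)
|BD| = 11.9914
circle(B,7.00) ∩ circle(D,7.00): a=5.9957, h=3.6127
  candidates: C₊=(3.0845,3.7425) cross=43.321; C₋=(2.9269,-3.4811) cross=-43.321
  branch - wants cross < 0 → take C=(2.9269,-3.4811) (cross=-43.321)
ex = (C−B)/|BC| = (0.8451,-0.5346); ey = (0.5346,0.8451)
P = B + -0.62·ex + -1.87·ey = (-4.5123,-0.9873)

-4.51 -0.99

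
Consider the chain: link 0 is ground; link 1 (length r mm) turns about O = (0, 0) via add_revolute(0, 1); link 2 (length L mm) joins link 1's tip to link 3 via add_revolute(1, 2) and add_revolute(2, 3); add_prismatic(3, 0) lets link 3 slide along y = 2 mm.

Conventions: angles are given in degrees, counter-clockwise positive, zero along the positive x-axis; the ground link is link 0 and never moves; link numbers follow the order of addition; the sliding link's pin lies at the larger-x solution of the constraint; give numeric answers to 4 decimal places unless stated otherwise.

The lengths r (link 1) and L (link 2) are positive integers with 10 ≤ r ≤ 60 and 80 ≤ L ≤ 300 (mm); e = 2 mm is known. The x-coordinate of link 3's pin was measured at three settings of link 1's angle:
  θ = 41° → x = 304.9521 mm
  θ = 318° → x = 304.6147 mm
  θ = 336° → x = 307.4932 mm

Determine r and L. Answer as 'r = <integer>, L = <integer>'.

constraint per measurement: (x − r cos θ)² + (r sin θ − e)² = L²
subtracting the θ₁ and θ₂ equations cancels the r² and L² terms:
r = (x₁² − x₂²) / (2[(x₁cos θ₁ + e sin θ₁) − (x₂cos θ₂ + e sin θ₂)]) = 15.9983 → r = 16
L² = (x₁ − r cos θ₁)² + (r sin θ₁ − e)² = 85848.9868 → L = 293.0000 → L = 293
check at θ₃=336°: x = 307.4932 (printed 307.4932) ✓

r = 16, L = 293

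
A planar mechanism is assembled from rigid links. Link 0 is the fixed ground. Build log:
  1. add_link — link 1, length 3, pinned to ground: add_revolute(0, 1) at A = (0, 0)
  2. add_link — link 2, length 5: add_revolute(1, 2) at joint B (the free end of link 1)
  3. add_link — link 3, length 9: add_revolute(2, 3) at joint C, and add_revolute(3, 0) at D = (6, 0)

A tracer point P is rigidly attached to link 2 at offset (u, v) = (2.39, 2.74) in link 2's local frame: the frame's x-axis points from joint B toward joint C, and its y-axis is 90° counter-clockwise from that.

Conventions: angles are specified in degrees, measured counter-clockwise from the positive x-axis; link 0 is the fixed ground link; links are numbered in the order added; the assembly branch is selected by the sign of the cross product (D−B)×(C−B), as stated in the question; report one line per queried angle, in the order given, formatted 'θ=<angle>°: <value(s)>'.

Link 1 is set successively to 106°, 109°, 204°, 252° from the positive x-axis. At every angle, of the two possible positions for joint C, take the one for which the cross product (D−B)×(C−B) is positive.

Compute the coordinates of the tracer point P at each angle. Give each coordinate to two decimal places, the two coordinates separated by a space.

A=(0,0), D=(6.00,0)
θ=106°: B = A + 3.00·(cos106°, sin106°) = (-0.8269, 2.8838)
θ=106°: |BD| = 7.4110
θ=106°: circle(B,5.00) ∩ circle(D,9.00): a=-0.0727, h=4.9995
θ=106°:   candidates: C₊=(1.0516,7.5175) cross=37.051; C₋=(-2.8393,-1.6934) cross=-37.051
θ=106°:   branch + wants cross > 0 → take C=(1.0516,7.5175) (cross=37.051)
θ=106°: ex = (C−B)/|BC| = (0.3757,0.9267); ey = (-0.9267,0.3757)
θ=106°: P = B + 2.39·ex + 2.74·ey = (-2.4683,6.1281)
θ=109°: B = A + 3.00·(cos109°, sin109°) = (-0.9767, 2.8366)
θ=109°: |BD| = 7.5313
θ=109°: circle(B,5.00) ∩ circle(D,9.00): a=0.0478, h=4.9998
θ=109°:   candidates: C₊=(0.9507,7.4501) cross=37.655; C₋=(-2.8155,-1.8131) cross=-37.655
θ=109°:   branch + wants cross > 0 → take C=(0.9507,7.4501) (cross=37.655)
θ=109°: ex = (C−B)/|BC| = (0.3855,0.9227); ey = (-0.9227,0.3855)
θ=109°: P = B + 2.39·ex + 2.74·ey = (-2.5836,6.0981)
θ=204°: B = A + 3.00·(cos204°, sin204°) = (-2.7406, -1.2202)
θ=204°: |BD| = 8.8254
θ=204°: circle(B,5.00) ∩ circle(D,9.00): a=1.2400, h=4.8438
θ=204°:   candidates: C₊=(-2.1822,3.7485) cross=42.748; C₋=(-0.8428,-5.8460) cross=-42.748
θ=204°:   branch + wants cross > 0 → take C=(-2.1822,3.7485) (cross=42.748)
θ=204°: ex = (C−B)/|BC| = (0.1117,0.9937); ey = (-0.9937,0.1117)
θ=204°: P = B + 2.39·ex + 2.74·ey = (-5.1966,1.4609)
θ=252°: B = A + 3.00·(cos252°, sin252°) = (-0.9271, -2.8532)
θ=252°: |BD| = 7.4916
θ=252°: circle(B,5.00) ∩ circle(D,9.00): a=0.0083, h=5.0000
θ=252°:   candidates: C₊=(-2.8236,1.7732) cross=37.458; C₋=(0.9849,-7.4732) cross=-37.458
θ=252°:   branch + wants cross > 0 → take C=(-2.8236,1.7732) (cross=37.458)
θ=252°: ex = (C−B)/|BC| = (-0.3793,0.9253); ey = (-0.9253,-0.3793)
θ=252°: P = B + 2.39·ex + 2.74·ey = (-4.3688,-1.6811)

θ=106°: -2.47 6.13
θ=109°: -2.58 6.10
θ=204°: -5.20 1.46
θ=252°: -4.37 -1.68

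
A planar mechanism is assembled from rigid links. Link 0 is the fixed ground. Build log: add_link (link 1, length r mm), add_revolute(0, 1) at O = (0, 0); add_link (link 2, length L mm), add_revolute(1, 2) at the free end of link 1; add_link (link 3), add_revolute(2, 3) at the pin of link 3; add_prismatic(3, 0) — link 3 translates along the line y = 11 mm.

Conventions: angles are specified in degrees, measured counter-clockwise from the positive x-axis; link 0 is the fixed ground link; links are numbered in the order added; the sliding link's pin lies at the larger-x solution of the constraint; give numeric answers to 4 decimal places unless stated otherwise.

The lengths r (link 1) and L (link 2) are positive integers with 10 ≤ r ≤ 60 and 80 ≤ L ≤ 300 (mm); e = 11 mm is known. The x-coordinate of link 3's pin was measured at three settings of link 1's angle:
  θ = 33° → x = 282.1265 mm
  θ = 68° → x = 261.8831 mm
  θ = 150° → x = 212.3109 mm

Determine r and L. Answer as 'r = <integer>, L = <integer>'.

constraint per measurement: (x − r cos θ)² + (r sin θ − e)² = L²
subtracting the θ₁ and θ₂ equations cancels the r² and L² terms:
r = (x₁² − x₂²) / (2[(x₁cos θ₁ + e sin θ₁) − (x₂cos θ₂ + e sin θ₂)]) = 41.0000 → r = 41
L² = (x₁ − r cos θ₁)² + (r sin θ₁ − e)² = 61503.9798 → L = 248.0000 → L = 248
check at θ₃=150°: x = 212.3109 (printed 212.3109) ✓

r = 41, L = 248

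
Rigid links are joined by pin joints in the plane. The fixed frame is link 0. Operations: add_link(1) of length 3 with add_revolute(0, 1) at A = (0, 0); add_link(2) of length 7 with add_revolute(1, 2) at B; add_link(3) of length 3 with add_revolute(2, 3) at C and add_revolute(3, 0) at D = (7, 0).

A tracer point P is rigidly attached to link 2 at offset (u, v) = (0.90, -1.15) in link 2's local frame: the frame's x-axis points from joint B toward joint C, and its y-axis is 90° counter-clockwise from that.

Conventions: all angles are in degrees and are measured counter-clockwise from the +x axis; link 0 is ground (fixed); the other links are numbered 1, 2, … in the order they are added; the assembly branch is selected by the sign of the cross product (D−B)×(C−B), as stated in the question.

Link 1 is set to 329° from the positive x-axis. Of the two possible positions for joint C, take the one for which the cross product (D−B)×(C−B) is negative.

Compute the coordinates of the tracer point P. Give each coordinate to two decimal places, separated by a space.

A=(0,0), D=(7.00,0)
B = A + 3.00·(cos329°, sin329°) = (2.5715, -1.5451)
|BD| = 4.6903
circle(B,7.00) ∩ circle(D,3.00): a=6.6093, h=2.3060
  candidates: C₊=(8.0522,2.8094) cross=10.816; C₋=(9.5715,-1.5451) cross=-10.816
  branch - wants cross < 0 → take C=(9.5715,-1.5451) (cross=-10.816)
ex = (C−B)/|BC| = (1.0000,-0.0000); ey = (0.0000,1.0000)
P = B + 0.90·ex + -1.15·ey = (3.4715,-2.6951)

3.47 -2.70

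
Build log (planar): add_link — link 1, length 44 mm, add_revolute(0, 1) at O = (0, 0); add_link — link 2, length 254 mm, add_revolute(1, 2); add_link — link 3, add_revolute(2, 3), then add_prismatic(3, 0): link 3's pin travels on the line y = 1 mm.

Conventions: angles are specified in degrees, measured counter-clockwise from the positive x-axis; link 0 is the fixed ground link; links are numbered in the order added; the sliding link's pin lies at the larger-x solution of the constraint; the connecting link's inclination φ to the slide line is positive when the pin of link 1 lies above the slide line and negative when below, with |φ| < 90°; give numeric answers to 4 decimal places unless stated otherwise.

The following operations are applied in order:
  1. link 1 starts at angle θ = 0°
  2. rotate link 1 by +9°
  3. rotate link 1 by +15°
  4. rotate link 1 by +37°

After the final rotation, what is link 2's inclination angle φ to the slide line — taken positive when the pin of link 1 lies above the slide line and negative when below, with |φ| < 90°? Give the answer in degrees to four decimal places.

geometry: r = 44 mm, L = 254 mm, e = 1 mm; θ starts at 0°
rotate link 1 by +9°: θ ← 0° +9° = 9°
rotate link 1 by +15°: θ ← 9° +15° = 24°
rotate link 1 by +37°: θ ← 24° +37° = 61°
h = r sin θ − e = 38.483267 − 1 = 37.483267
sin φ = h / L = 37.483267 / 254 = 0.14757192
φ = arcsin(0.14757192) = 8.486242°

8.4862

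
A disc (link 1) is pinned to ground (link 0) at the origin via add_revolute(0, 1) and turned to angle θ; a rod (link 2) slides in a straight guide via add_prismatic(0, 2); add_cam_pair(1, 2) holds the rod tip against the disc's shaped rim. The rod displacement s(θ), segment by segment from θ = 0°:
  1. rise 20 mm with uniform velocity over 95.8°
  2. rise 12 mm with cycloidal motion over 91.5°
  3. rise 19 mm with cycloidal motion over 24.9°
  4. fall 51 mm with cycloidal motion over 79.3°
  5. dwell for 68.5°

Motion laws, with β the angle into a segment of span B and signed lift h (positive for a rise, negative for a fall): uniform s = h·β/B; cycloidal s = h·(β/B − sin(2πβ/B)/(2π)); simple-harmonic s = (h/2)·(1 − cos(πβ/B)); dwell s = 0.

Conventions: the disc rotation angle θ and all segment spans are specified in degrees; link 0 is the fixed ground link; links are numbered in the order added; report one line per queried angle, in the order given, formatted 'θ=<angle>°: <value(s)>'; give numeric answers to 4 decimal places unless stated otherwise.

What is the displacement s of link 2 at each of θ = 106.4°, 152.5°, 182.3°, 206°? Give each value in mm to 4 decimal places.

segment 1 (0° to 95.8°, uniform, h = 20) is passed completely: s = 0.0000 + (20) = 20.0000
θ = 106.4° falls in segment 2 (95.8° to 187.3°, cycloidal, h = 12): β = 106.4 − 95.8 = 10.6°, B = 91.5°; Δs = 12·(0.1158 − sin(2π·0.1158)/(2π)) = 0.1195; s = 20.0000 + 0.1195 = 20.1195
θ = 152.5° falls in segment 2 (95.8° to 187.3°, cycloidal, h = 12): β = 152.5 − 95.8 = 56.7°, B = 91.5°; Δs = 12·(0.6197 − sin(2π·0.6197)/(2π)) = 8.7406; s = 20.0000 + 8.7406 = 28.7406
θ = 182.3° falls in segment 2 (95.8° to 187.3°, cycloidal, h = 12): β = 182.3 − 95.8 = 86.5°, B = 91.5°; Δs = 12·(0.9454 − sin(2π·0.9454)/(2π)) = 11.9872; s = 20.0000 + 11.9872 = 31.9872
segment 2 (95.8° to 187.3°, cycloidal, h = 12) is passed completely: s = 20.0000 + (12) = 32.0000
θ = 206° falls in segment 3 (187.3° to 212.2°, cycloidal, h = 19): β = 206 − 187.3 = 18.7°, B = 24.9°; Δs = 19·(0.7510 − sin(2π·0.7510)/(2π)) = 17.2930; s = 32.0000 + 17.2930 = 49.2930

θ=106.4°: 20.1195
θ=152.5°: 28.7406
θ=182.3°: 31.9872
θ=206°: 49.2930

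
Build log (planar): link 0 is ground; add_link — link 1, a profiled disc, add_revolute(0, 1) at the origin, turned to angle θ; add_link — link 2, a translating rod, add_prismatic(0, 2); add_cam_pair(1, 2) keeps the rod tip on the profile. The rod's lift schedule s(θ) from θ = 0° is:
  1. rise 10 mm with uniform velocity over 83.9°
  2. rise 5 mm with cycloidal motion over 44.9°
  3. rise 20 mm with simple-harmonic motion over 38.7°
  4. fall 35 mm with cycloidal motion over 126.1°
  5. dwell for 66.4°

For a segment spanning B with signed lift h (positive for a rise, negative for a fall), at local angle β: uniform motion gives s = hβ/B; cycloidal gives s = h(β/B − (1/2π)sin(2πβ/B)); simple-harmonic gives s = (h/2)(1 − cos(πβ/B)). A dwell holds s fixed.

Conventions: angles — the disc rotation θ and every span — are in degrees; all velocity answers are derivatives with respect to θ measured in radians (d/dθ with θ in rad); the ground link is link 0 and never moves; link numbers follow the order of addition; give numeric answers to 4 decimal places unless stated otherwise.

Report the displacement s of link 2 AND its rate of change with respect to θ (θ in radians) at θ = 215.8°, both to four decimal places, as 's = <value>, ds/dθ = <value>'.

seg 1 [0°–83.9°] uniform, h=10: full span → s += 10 → s = 10.0000
seg 2 [83.9°–128.8°] cycloidal, h=5: full span → s += 5 → s = 15.0000
seg 3 [128.8°–167.5°] simple-harmonic, h=20: full span → s += 20 → s = 35.0000
seg 4 [167.5°–293.6°] cycloidal, h=-35: θ=215.8° here. β=48.3, B=126.1. -35·(0.3830 − sin(2π·0.3830)/(2π)) = -9.6708 → s = 25.3292
velocity in seg [167.5°–293.6°] (cycloidal), θ in radians: β = 48.3° = 0.8430 rad, B = 126.1° = 2.2009 rad; ds/dθ = (h/B)(1 − cos(2πβ/B)) = ((-35)/2.2009)(1 − cos(2π·0.3830)) = -27.700664 mm/rad

s = 25.3292, ds/dθ = -27.7007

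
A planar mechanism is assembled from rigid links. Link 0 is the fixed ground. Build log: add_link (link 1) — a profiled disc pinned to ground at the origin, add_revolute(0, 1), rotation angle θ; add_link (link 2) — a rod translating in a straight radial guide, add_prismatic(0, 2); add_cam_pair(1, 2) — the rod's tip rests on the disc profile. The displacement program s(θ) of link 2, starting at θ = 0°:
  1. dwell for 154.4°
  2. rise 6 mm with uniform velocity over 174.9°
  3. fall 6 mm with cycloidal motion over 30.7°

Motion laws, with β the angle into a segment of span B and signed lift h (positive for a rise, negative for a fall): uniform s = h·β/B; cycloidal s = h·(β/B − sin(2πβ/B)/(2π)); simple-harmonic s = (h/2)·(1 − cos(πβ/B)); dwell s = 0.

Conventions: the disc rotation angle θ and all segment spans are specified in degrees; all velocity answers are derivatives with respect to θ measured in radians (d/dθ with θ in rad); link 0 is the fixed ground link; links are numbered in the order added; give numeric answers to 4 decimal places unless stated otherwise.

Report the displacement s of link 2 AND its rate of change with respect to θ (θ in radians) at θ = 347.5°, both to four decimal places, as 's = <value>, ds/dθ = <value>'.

seg 1 [0°–154.4°] dwell: s stays 0.0000
seg 2 [154.4°–329.3°] uniform, h=6: full span → s += 6 → s = 6.0000
seg 3 [329.3°–360°] cycloidal, h=-6: θ=347.5° here. β=18.2, B=30.7. -6·(0.5928 − sin(2π·0.5928)/(2π)) = -4.0830 → s = 1.9170
velocity in seg [329.3°–360°] (cycloidal), θ in radians: β = 18.2° = 0.3176 rad, B = 30.7° = 0.5358 rad; ds/dθ = (h/B)(1 − cos(2πβ/B)) = ((-6)/0.5358)(1 − cos(2π·0.5928)) = -20.544219 mm/rad

s = 1.9170, ds/dθ = -20.5442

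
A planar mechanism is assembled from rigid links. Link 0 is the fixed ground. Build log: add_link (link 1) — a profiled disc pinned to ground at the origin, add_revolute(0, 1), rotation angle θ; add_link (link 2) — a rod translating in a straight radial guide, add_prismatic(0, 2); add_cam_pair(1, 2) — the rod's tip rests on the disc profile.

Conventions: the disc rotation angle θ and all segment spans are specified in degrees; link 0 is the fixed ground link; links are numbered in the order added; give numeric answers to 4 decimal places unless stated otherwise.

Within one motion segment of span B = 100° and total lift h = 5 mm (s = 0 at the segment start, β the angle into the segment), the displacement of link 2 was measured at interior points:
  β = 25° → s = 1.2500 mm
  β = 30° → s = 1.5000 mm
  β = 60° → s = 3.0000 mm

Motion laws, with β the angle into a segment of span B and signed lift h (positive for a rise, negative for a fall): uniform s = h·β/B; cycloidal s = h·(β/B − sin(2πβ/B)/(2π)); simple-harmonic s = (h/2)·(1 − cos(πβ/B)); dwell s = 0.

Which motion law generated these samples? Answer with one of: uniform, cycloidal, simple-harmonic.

candidates at β/B = r: uniform s = h·r (linear in β); cycloidal s = h·(r − sin(2πr)/(2π)); simple-harmonic s = (h/2)(1 − cos(πr))
β=25°: printed 1.2500 | uniform 1.2500, cycloidal 0.4542, simple-harmonic 0.7322
β=30°: printed 1.5000 | uniform 1.5000, cycloidal 0.7432, simple-harmonic 1.0305
β=60°: printed 3.0000 | uniform 3.0000, cycloidal 3.4677, simple-harmonic 3.2725
only one law matches every sample → uniform

uniform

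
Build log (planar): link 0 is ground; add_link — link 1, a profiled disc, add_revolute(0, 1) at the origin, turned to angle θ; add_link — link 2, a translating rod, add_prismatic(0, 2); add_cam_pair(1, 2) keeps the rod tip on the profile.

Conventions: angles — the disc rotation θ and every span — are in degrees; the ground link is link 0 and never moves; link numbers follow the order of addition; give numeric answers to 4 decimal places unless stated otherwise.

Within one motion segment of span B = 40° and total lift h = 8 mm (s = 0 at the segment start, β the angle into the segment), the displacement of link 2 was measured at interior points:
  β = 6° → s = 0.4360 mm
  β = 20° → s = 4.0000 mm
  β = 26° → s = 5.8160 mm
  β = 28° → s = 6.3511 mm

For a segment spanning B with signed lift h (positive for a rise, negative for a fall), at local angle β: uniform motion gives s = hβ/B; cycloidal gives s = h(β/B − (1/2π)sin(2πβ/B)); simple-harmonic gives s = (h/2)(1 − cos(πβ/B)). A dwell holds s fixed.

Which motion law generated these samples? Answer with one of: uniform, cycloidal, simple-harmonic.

candidates at β/B = r: uniform s = h·r (linear in β); cycloidal s = h·(r − sin(2πr)/(2π)); simple-harmonic s = (h/2)(1 − cos(πr))
β=6°: printed 0.4360 | uniform 1.2000, cycloidal 0.1699, simple-harmonic 0.4360
β=20°: printed 4.0000 | uniform 4.0000, cycloidal 4.0000, simple-harmonic 4.0000
β=26°: printed 5.8160 | uniform 5.2000, cycloidal 6.2301, simple-harmonic 5.8160
β=28°: printed 6.3511 | uniform 5.6000, cycloidal 6.8109, simple-harmonic 6.3511
only one law matches every sample → simple-harmonic

simple-harmonic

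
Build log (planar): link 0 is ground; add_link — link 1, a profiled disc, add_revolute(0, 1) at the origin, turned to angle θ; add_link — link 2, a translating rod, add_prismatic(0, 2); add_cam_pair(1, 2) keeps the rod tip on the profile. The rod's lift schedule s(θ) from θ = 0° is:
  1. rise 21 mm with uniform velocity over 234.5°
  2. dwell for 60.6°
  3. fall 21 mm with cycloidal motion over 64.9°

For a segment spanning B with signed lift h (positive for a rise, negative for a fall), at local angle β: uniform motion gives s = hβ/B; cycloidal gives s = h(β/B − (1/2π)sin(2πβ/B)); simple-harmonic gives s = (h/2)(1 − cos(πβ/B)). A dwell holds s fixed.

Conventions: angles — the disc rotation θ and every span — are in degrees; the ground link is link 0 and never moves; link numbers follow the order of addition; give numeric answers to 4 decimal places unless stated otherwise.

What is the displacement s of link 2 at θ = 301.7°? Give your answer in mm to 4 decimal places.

seg 1 [0°–234.5°] uniform, h=21: full span → s += 21 → s = 21.0000
seg 2 [234.5°–295.1°] dwell: s stays 21.0000
seg 3 [295.1°–360°] cycloidal, h=-21: θ=301.7° here. β=6.6, B=64.9. -21·(0.1017 − sin(2π·0.1017)/(2π)) = -0.1424 → s = 20.8576

20.8576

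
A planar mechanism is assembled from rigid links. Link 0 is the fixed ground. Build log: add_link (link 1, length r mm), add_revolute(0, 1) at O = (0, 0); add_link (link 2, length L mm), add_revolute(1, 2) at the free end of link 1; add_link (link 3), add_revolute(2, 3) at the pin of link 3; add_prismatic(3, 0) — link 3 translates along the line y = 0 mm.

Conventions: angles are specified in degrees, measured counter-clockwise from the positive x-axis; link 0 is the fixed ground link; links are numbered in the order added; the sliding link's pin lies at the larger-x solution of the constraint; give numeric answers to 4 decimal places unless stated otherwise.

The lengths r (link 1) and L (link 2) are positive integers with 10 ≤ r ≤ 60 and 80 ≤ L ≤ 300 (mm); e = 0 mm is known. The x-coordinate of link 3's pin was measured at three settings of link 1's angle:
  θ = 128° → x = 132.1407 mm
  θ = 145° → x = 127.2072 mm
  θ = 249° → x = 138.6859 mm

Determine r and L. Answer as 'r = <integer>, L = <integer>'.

constraint per measurement: (x − r cos θ)² + (r sin θ − e)² = L²
subtracting the θ₁ and θ₂ equations cancels the r² and L² terms:
r = (x₁² − x₂²) / (2[(x₁cos θ₁ + e sin θ₁) − (x₂cos θ₂ + e sin θ₂)]) = 28.0000 → r = 28
L² = (x₁ − r cos θ₁)² + (r sin θ₁ − e)² = 22800.9851 → L = 151.0000 → L = 151
check at θ₃=249°: x = 138.6859 (printed 138.6859) ✓

r = 28, L = 151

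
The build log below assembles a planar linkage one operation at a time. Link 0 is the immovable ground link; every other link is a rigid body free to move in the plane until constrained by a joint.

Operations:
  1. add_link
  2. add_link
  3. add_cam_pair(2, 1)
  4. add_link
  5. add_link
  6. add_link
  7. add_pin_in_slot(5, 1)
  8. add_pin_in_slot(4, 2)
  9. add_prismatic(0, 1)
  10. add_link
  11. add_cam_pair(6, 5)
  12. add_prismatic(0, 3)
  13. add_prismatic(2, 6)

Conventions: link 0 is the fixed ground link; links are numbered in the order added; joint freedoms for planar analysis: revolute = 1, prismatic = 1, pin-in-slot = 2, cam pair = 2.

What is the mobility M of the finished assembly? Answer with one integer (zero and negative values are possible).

(L,J1,J2)=(1,0,0); link0 fixed
link1: (2,0,0)
link2: (3,0,0)
C 2-1 [J2]: (3,0,1)
link3: (4,0,1)
link4: (5,0,1)
link5: (6,0,1)
PS 5-1 [J2]: (6,0,2)
PS 4-2 [J2]: (6,0,3)
P 0-1 [J1]: (6,1,3)
link6: (7,1,3)
C 6-5 [J2]: (7,1,4)
P 0-3 [J1]: (7,2,4)
P 2-6 [J1]: (7,3,4)
Grübler: 3·6 − 2·3 − 4 = 8

M = 8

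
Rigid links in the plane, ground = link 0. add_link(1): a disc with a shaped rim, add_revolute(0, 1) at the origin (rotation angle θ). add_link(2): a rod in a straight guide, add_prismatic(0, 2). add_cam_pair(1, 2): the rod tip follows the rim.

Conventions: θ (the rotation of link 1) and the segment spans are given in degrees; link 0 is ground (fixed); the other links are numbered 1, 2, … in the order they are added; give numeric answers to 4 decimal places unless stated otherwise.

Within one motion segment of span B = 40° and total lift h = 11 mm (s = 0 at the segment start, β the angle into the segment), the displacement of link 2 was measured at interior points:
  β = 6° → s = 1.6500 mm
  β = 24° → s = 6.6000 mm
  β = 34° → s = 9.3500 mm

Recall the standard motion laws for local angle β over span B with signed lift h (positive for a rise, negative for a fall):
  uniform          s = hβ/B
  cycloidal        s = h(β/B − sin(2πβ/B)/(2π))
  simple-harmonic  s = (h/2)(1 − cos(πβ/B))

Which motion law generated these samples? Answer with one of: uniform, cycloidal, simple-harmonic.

candidates at β/B = r: uniform s = h·r (linear in β); cycloidal s = h·(r − sin(2πr)/(2π)); simple-harmonic s = (h/2)(1 − cos(πr))
β=6°: printed 1.6500 | uniform 1.6500, cycloidal 0.2337, simple-harmonic 0.5995
β=24°: printed 6.6000 | uniform 6.6000, cycloidal 7.6290, simple-harmonic 7.1996
β=34°: printed 9.3500 | uniform 9.3500, cycloidal 10.7663, simple-harmonic 10.4005
only one law matches every sample → uniform

uniform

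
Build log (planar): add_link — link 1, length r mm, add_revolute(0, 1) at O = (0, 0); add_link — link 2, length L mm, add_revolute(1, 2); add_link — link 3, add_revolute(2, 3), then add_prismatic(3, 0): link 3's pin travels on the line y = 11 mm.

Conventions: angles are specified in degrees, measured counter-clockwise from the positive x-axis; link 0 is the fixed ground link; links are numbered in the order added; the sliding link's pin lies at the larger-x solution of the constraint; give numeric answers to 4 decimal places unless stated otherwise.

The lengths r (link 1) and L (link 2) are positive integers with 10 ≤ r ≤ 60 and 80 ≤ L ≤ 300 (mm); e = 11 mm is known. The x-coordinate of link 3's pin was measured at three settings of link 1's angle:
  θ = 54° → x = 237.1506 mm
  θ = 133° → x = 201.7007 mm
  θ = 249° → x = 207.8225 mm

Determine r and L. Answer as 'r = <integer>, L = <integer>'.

constraint per measurement: (x − r cos θ)² + (r sin θ − e)² = L²
subtracting the θ₁ and θ₂ equations cancels the r² and L² terms:
r = (x₁² − x₂²) / (2[(x₁cos θ₁ + e sin θ₁) − (x₂cos θ₂ + e sin θ₂)]) = 28.0000 → r = 28
L² = (x₁ − r cos θ₁)² + (r sin θ₁ − e)² = 48841.0096 → L = 221.0000 → L = 221
check at θ₃=249°: x = 207.8225 (printed 207.8225) ✓

r = 28, L = 221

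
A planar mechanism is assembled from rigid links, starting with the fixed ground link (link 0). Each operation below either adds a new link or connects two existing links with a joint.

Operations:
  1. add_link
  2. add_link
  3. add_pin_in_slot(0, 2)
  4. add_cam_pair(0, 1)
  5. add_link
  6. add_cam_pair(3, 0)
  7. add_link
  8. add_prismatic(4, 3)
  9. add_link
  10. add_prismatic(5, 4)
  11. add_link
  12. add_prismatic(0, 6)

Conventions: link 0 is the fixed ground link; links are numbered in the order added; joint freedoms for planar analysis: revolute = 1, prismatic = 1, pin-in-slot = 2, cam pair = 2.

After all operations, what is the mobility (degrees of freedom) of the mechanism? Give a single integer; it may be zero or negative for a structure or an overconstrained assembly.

L=1 J1=0 J2=0
add link → L=2 J1=0 J2=0
add link → L=3 J1=0 J2=0
PS@0,2 dof=2 J2 → L=3 J1=0 J2=1
C@0,1 dof=2 J2 → L=3 J1=0 J2=2
add link → L=4 J1=0 J2=2
C@3,0 dof=2 J2 → L=4 J1=0 J2=3
add link → L=5 J1=0 J2=3
P@4,3 dof=1 J1 → L=5 J1=1 J2=3
add link → L=6 J1=1 J2=3
P@5,4 dof=1 J1 → L=6 J1=2 J2=3
add link → L=7 J1=2 J2=3
P@0,6 dof=1 J1 → L=7 J1=3 J2=3
M=3(L−1)−2J1−J2=3·6−2·3−3=9

M = 9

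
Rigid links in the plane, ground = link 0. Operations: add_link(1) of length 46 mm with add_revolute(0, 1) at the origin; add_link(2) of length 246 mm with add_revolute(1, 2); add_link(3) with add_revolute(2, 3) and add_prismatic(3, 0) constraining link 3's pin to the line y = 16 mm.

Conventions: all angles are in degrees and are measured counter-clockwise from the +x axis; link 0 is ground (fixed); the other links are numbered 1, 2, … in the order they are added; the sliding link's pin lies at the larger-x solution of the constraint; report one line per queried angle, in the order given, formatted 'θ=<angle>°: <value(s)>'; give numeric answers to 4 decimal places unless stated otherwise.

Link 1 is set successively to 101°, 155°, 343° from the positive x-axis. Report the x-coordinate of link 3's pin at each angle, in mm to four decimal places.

geometry: r = 46 mm, L = 246 mm, e = 16 mm
θ=101°: crank pin P = (r cos θ, r sin θ) = (-8.777214, 45.154850)
θ=101°: h = r sin θ − e = 45.154850 − 16 = 29.154850
θ=101°: x = r cos θ + √(L² − h²) = -8.777214 + 244.266237 = 235.489024
θ=155°: crank pin P = (r cos θ, r sin θ) = (-41.690158, 19.440440)
θ=155°: h = r sin θ − e = 19.440440 − 16 = 3.440440
θ=155°: x = r cos θ + √(L² − h²) = -41.690158 + 245.975941 = 204.285782
θ=343°: crank pin P = (r cos θ, r sin θ) = (43.990019, -13.449098)
θ=343°: h = r sin θ − e = -13.449098 − 16 = -29.449098
θ=343°: x = r cos θ + √(L² − h²) = 43.990019 + 244.230937 = 288.220956

θ=101°: 235.4890
θ=155°: 204.2858
θ=343°: 288.2210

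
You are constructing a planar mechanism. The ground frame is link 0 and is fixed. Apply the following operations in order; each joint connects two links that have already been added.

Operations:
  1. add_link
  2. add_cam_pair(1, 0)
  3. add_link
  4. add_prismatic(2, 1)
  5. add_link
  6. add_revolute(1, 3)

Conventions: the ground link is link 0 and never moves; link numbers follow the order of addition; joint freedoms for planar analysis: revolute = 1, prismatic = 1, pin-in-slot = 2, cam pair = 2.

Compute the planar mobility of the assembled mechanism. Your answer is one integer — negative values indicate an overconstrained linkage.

link 0 = ground. State L|J1|J2 = 1|0|0
+link1  2|0|0
C(1,0) f=2→J2  2|0|1
+link2  3|0|1
P(2,1) f=1→J1  3|1|1
+link3  4|1|1
R(1,3) f=1→J1  4|2|1
M = 3(4−1)−2·2−1 = 9−4−1 = 4

M = 4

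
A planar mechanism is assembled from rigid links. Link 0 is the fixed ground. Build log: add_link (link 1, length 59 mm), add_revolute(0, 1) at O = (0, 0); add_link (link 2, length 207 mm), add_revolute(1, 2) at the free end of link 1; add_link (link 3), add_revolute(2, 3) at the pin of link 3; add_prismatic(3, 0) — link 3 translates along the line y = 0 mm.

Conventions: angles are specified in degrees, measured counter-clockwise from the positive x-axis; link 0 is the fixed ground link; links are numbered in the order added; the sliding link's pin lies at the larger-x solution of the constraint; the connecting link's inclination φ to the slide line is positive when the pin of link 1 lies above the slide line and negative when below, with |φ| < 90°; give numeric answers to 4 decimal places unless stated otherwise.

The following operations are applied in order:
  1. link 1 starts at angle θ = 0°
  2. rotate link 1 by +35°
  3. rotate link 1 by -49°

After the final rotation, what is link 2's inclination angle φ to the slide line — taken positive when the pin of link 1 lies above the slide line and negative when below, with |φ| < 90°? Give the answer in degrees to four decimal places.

geometry: r = 59 mm, L = 207 mm, e = 0 mm; θ starts at 0°
rotate link 1 by +35°: θ ← 0° +35° = 35°
rotate link 1 by -49°: θ ← 35° -49° = -14°
h = r sin θ − e = -14.273392 − 0 = -14.273392
sin φ = h / L = -14.273392 / 207 = -0.06895358
φ = arcsin(-0.06895358) = -3.953887°

-3.9539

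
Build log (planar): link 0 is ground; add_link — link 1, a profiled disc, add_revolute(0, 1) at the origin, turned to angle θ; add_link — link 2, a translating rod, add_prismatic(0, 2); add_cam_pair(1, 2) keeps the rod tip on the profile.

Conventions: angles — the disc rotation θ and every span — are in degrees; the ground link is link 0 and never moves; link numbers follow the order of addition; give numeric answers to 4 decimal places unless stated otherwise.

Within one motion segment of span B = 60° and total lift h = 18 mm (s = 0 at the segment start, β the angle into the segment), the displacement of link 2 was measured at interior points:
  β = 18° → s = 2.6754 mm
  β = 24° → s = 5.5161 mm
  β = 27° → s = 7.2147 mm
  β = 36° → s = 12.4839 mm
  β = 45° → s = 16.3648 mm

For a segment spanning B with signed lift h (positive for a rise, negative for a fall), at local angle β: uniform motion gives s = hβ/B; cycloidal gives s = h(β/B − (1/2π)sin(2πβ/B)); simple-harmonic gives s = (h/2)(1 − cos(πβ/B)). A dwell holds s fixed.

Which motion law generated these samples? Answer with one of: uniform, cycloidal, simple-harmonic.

candidates at β/B = r: uniform s = h·r (linear in β); cycloidal s = h·(r − sin(2πr)/(2π)); simple-harmonic s = (h/2)(1 − cos(πr))
β=18°: printed 2.6754 | uniform 5.4000, cycloidal 2.6754, simple-harmonic 3.7099
β=24°: printed 5.5161 | uniform 7.2000, cycloidal 5.5161, simple-harmonic 6.2188
β=27°: printed 7.2147 | uniform 8.1000, cycloidal 7.2147, simple-harmonic 7.5921
β=36°: printed 12.4839 | uniform 10.8000, cycloidal 12.4839, simple-harmonic 11.7812
β=45°: printed 16.3648 | uniform 13.5000, cycloidal 16.3648, simple-harmonic 15.3640
only one law matches every sample → cycloidal

cycloidal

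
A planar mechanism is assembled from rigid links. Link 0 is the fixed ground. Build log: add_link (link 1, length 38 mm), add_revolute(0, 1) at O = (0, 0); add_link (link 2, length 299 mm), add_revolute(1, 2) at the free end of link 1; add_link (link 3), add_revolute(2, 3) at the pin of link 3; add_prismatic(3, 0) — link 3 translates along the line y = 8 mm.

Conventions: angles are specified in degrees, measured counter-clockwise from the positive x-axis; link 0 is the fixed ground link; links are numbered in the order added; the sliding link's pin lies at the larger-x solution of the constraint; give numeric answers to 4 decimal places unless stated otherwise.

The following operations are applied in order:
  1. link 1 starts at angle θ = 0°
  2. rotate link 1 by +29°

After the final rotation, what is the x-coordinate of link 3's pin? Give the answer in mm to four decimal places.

geometry: r = 38 mm, L = 299 mm, e = 8 mm; θ starts at 0°
rotate link 1 by +29°: θ ← 0° +29° = 29°
crank pin P = (r cos θ, r sin θ) = (33.235549, 18.422766)
h = r sin θ − e = 18.422766 − 8 = 10.422766
x = r cos θ + √(L² − h²) = 33.235549 + 298.818283 = 332.053831

332.0538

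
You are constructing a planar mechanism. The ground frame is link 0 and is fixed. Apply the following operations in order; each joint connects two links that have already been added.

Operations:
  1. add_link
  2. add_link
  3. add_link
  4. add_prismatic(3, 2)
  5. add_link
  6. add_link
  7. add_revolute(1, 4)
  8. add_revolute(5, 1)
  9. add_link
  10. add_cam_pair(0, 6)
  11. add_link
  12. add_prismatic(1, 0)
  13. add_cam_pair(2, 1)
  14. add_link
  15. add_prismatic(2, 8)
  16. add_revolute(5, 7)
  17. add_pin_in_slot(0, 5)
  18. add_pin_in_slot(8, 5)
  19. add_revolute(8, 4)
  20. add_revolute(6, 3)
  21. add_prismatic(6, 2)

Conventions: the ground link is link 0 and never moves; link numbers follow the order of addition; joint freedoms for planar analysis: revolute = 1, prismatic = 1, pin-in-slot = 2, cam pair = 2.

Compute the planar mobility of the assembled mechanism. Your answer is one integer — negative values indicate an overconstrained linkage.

L=1 J1=0 J2=0
add link → L=2 J1=0 J2=0
add link → L=3 J1=0 J2=0
add link → L=4 J1=0 J2=0
P@3,2 dof=1 J1 → L=4 J1=1 J2=0
add link → L=5 J1=1 J2=0
add link → L=6 J1=1 J2=0
R@1,4 dof=1 J1 → L=6 J1=2 J2=0
R@5,1 dof=1 J1 → L=6 J1=3 J2=0
add link → L=7 J1=3 J2=0
C@0,6 dof=2 J2 → L=7 J1=3 J2=1
add link → L=8 J1=3 J2=1
P@1,0 dof=1 J1 → L=8 J1=4 J2=1
C@2,1 dof=2 J2 → L=8 J1=4 J2=2
add link → L=9 J1=4 J2=2
P@2,8 dof=1 J1 → L=9 J1=5 J2=2
R@5,7 dof=1 J1 → L=9 J1=6 J2=2
PS@0,5 dof=2 J2 → L=9 J1=6 J2=3
PS@8,5 dof=2 J2 → L=9 J1=6 J2=4
R@8,4 dof=1 J1 → L=9 J1=7 J2=4
R@6,3 dof=1 J1 → L=9 J1=8 J2=4
P@6,2 dof=1 J1 → L=9 J1=9 J2=4
M=3(L−1)−2J1−J2=3·8−2·9−4=2

M = 2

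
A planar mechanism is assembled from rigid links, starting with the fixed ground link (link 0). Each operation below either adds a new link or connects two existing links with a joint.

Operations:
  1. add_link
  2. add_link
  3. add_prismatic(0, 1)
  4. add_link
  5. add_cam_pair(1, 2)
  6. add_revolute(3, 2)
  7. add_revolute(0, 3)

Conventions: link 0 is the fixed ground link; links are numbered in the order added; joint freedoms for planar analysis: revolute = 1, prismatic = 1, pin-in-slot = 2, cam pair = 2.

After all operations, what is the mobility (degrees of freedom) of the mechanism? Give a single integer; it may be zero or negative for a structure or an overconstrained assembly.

link 0 = ground. State L|J1|J2 = 1|0|0
+link1  2|0|0
+link2  3|0|0
P(0,1) f=1→J1  3|1|0
+link3  4|1|0
C(1,2) f=2→J2  4|1|1
R(3,2) f=1→J1  4|2|1
R(0,3) f=1→J1  4|3|1
M = 3(4−1)−2·3−1 = 9−6−1 = 2

M = 2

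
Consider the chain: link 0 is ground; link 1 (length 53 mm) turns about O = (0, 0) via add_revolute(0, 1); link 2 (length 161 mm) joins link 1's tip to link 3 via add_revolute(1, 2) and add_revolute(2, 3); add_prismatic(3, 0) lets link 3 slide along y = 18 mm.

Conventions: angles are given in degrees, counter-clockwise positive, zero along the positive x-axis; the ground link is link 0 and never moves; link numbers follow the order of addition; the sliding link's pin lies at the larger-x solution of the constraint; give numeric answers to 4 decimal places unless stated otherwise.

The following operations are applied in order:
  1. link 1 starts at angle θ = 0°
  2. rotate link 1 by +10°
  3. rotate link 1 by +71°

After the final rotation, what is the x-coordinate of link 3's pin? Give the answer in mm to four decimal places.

geometry: r = 53 mm, L = 161 mm, e = 18 mm; θ starts at 0°
rotate link 1 by +10°: θ ← 0° +10° = 10°
rotate link 1 by +71°: θ ← 10° +71° = 81°
crank pin P = (r cos θ, r sin θ) = (8.291027, 52.347482)
h = r sin θ − e = 52.347482 − 18 = 34.347482
x = r cos θ + √(L² − h²) = 8.291027 + 157.293517 = 165.584544

165.5845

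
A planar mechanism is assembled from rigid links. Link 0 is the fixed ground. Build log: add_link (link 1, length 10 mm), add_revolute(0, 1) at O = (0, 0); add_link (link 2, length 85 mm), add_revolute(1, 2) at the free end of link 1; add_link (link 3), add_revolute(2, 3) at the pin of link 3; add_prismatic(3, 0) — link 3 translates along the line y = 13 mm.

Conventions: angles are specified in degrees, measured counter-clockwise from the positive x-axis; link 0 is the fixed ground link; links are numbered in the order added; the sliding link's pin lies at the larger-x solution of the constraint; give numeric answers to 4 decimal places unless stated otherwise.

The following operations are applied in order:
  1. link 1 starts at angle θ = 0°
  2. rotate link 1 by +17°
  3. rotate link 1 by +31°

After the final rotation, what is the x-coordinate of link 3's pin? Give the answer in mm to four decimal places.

geometry: r = 10 mm, L = 85 mm, e = 13 mm; θ starts at 0°
rotate link 1 by +17°: θ ← 0° +17° = 17°
rotate link 1 by +31°: θ ← 17° +31° = 48°
crank pin P = (r cos θ, r sin θ) = (6.691306, 7.431448)
h = r sin θ − e = 7.431448 − 13 = -5.568552
x = r cos θ + √(L² − h²) = 6.691306 + 84.817399 = 91.508705

91.5087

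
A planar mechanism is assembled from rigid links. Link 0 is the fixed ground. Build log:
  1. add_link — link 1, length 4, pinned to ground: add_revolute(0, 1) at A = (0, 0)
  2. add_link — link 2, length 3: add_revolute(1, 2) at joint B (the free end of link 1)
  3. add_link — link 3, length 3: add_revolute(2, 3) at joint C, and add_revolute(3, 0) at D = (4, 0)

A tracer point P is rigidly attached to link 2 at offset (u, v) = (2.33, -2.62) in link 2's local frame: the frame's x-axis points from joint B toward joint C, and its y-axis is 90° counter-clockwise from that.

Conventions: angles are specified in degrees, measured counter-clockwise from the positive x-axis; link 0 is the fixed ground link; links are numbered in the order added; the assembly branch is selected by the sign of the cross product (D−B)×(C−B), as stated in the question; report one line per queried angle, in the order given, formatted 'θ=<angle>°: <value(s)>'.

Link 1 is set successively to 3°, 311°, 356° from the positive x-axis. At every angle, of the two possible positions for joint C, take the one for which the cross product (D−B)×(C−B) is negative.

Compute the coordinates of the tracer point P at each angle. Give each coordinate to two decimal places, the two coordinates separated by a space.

A=(0,0), D=(4.00,0)
θ=3°: B = A + 4.00·(cos3°, sin3°) = (3.9945, 0.2093)
θ=3°: |BD| = 0.2094
θ=3°: circle(B,3.00) ∩ circle(D,3.00): a=0.1047, h=2.9982
θ=3°:   candidates: C₊=(6.9944,0.1832) cross=0.628; C₋=(1.0001,0.0262) cross=-0.628
θ=3°:   branch - wants cross < 0 → take C=(1.0001,0.0262) (cross=-0.628)
θ=3°: ex = (C−B)/|BC| = (-0.9981,-0.0611); ey = (0.0611,-0.9981)
θ=3°: P = B + 2.33·ex + -2.62·ey = (1.5089,2.6822)
θ=311°: B = A + 4.00·(cos311°, sin311°) = (2.6242, -3.0188)
θ=311°: |BD| = 3.3175
θ=311°: circle(B,3.00) ∩ circle(D,3.00): a=1.6588, h=2.4997
θ=311°:   candidates: C₊=(1.0375,-0.4728) cross=8.293; C₋=(5.5867,-2.5460) cross=-8.293
θ=311°:   branch - wants cross < 0 → take C=(5.5867,-2.5460) (cross=-8.293)
θ=311°: ex = (C−B)/|BC| = (0.9875,0.1576); ey = (-0.1576,0.9875)
θ=311°: P = B + 2.33·ex + -2.62·ey = (5.3380,-5.2389)
θ=356°: B = A + 4.00·(cos356°, sin356°) = (3.9903, -0.2790)
θ=356°: |BD| = 0.2792
θ=356°: circle(B,3.00) ∩ circle(D,3.00): a=0.1396, h=2.9968
θ=356°:   candidates: C₊=(1.0002,-0.0349) cross=0.837; C₋=(6.9901,-0.2441) cross=-0.837
θ=356°:   branch - wants cross < 0 → take C=(6.9901,-0.2441) (cross=-0.837)
θ=356°: ex = (C−B)/|BC| = (0.9999,0.0116); ey = (-0.0116,0.9999)
θ=356°: P = B + 2.33·ex + -2.62·ey = (6.3506,-2.8717)

θ=3°: 1.51 2.68
θ=311°: 5.34 -5.24
θ=356°: 6.35 -2.87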